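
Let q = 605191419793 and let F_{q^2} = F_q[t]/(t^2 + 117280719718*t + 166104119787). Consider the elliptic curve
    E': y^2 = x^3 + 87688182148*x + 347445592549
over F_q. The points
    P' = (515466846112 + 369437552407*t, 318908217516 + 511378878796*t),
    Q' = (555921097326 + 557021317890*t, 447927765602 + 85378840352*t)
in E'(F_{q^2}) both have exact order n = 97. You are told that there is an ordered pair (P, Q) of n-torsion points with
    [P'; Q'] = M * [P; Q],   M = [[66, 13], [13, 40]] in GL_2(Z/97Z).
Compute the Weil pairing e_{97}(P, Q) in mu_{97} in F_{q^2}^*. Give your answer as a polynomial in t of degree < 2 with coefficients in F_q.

Alternating bilinearity on E[97] (values in mu_{97} in F_{605191419793^2}) gives e(P',Q') = e(P,Q)^det(M).
So e_{97}(P,Q) = e_{97}(P',Q')^{19}, since 46*19 = 1 mod 97.
7-bit Miller (1100001) on E'/F_{605191419793} with a'=87688182148, b'=347445592549: accumulate tangent/chord ratios at Q'+S and P'+S'.
Miller gives e_{97}(P',Q') = 44750371246 + 129829701665*t in F_{605191419793^2}.
e_{97}(P,Q) = (44750371246 + 129829701665*t)^{19} = 156605210264 + 276303377788*t.

156605210264 + 276303377788*t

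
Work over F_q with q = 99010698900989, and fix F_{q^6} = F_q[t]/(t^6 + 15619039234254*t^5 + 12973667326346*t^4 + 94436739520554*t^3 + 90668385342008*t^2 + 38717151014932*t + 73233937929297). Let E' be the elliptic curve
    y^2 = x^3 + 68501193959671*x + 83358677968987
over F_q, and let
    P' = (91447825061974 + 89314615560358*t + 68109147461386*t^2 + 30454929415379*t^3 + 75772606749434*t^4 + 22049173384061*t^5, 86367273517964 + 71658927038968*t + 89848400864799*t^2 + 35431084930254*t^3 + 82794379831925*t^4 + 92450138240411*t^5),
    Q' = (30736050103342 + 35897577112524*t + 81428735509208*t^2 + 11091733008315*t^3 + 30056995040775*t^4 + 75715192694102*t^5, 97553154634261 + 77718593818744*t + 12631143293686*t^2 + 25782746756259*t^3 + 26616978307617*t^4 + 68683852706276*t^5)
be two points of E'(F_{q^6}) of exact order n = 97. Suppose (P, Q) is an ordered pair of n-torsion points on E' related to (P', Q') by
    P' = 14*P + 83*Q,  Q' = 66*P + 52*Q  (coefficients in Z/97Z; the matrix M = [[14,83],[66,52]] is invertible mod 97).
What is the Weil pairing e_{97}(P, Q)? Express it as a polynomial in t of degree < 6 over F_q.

69777731460506 + 63915092350334*t + 77453385817856*t^2 + 65128227465728*t^3 + 39993437164790*t^4 + 84607129601051*t^5

The 97-Weil pairing on E[97] over F_{99010698900989} is alternating-bilinear: e_{97}(P',Q') = e_{97}(P,Q)^det(M).
Inverting 3 mod 97: 65. Thus e_{97}(P,Q) = e(P',Q')^{65}.
Run Miller on y^2=x^3+68501193959671*x+83358677968987 over F_{99010698900989}: ladder 1100001 (7 bits); e = f_P(D_Q)/f_Q(D_P).
The quotient is 26956092015359 + 93046150738968*t + 17755464110984*t^2 + 82286993490287*t^3 + 8110438923815*t^4 + 95834292482675*t^5.
e_{97}(P,Q) = (26956092015359 + 93046150738968*t + 17755464110984*t^2 + 82286993490287*t^3 + 8110438923815*t^4 + 95834292482675*t^5)^{65} = 69777731460506 + 63915092350334*t + 77453385817856*t^2 + 65128227465728*t^3 + 39993437164790*t^4 + 84607129601051*t^5.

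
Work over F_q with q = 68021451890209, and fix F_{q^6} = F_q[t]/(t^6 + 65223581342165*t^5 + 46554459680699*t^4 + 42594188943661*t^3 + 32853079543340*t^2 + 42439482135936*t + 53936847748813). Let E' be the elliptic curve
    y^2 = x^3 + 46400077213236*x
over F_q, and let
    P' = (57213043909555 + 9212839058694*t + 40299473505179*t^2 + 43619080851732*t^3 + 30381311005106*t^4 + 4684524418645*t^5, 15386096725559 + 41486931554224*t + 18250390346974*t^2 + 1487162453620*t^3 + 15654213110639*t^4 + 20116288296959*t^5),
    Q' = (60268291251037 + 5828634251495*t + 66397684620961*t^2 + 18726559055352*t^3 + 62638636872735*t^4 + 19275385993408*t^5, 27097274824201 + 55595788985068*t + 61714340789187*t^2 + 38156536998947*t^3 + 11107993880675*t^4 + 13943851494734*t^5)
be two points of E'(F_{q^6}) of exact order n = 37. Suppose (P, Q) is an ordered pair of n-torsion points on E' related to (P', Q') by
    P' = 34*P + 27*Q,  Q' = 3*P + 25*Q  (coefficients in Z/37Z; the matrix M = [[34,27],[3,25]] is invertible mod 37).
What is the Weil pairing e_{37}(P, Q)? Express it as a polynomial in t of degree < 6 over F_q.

2050713916689 + 67312074234818*t + 24838266506773*t^2 + 20492965862856*t^3 + 7809521671340*t^4 + 67730090750869*t^5

e_{37}(aP+bQ,cP+dQ) = e_{37}(P,Q)^(ad-bc); with (a,b,c,d)=(34,27,3,25) this gives the det-37 law.
34*25 - 27*3 = 769; reduced mod 37: det = 29, inverse 23.
Run Miller on y^2=x^3+46400077213236*x over F_{68021451890209}: ladder 100101 (6 bits); e = f_P(D_Q)/f_Q(D_P).
The quotient is 33005486100870 + 50091686587222*t + 31496279382710*t^2 + 15698321984876*t^3 + 2046854836262*t^4 + 31968389867444*t^5.
(33005486100870 + 50091686587222*t + 31496279382710*t^2 + 15698321984876*t^3 + 2046854836262*t^4 + 31968389867444*t^5)^{23} mod (68021451890209,f) = 2050713916689 + 67312074234818*t + 24838266506773*t^2 + 20492965862856*t^3 + 7809521671340*t^4 + 67730090750869*t^5.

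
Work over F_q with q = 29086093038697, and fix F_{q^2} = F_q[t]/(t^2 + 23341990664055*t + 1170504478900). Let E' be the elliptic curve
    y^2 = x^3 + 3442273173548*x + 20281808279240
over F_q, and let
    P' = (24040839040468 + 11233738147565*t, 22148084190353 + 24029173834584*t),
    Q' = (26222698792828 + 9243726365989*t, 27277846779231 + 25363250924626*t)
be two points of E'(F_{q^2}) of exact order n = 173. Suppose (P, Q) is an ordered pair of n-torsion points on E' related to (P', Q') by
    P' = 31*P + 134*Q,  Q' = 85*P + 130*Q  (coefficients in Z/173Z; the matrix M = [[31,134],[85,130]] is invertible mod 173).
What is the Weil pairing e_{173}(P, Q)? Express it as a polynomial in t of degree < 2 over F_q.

13901520739642 + 3410108238435*t

Since e_{173}(P,P)=e_{173}(Q,Q)=1 and e_{173}(Q,P)=e_{173}(P,Q)^{-1}, expanding e_{173}(31*P + 134*Q,85*P + 130*Q) leaves e(P,Q)^det(M).
So e_{173}(P,Q) = e_{173}(P',Q')^{46}, since 79*46 = 1 mod 173.
Double-and-add over 10101101: 8-1 doublings, 5-1 additions; each step l_{T,T}/v_{2T} or l_{T,P'}/v at Q'+S for random S.
The quotient is 15504504509716 + 19074636036747*t.
Thus e_{173}(P,Q) = 13901520739642 + 3410108238435*t.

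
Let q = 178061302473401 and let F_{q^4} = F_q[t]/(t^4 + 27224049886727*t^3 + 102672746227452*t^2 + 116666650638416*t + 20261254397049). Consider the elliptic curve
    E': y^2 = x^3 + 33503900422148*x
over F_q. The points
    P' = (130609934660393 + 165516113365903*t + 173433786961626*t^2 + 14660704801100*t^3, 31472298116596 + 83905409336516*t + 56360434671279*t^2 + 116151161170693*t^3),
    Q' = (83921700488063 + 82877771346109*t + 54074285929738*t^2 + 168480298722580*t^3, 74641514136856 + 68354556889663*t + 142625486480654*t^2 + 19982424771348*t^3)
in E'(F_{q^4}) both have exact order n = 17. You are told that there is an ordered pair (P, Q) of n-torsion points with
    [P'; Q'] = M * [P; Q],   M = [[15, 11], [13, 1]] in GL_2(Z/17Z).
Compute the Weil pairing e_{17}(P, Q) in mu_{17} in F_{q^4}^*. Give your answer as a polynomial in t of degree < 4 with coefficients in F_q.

The 17-Weil pairing on E[17] over F_{178061302473401} is alternating-bilinear: e_{17}(P',Q') = e_{17}(P,Q)^det(M).
15*1 - 11*13 = -128; reduced mod 17: det = 8, inverse 15.
Miller loop for e_{17} over F_{178061302473401^4}: bits of 17 = 10001; 4 double steps + 1 add steps, l/v at each.
Result: e(P',Q') = 28986868230796 + 96133350993070*t + 158731191732453*t^2 + 131435470469273*t^3.
Finally e_{17}(P,Q) = 38122474369775 + 135704679498497*t + 75780566434030*t^2 + 29574130172038*t^3.

38122474369775 + 135704679498497*t + 75780566434030*t^2 + 29574130172038*t^3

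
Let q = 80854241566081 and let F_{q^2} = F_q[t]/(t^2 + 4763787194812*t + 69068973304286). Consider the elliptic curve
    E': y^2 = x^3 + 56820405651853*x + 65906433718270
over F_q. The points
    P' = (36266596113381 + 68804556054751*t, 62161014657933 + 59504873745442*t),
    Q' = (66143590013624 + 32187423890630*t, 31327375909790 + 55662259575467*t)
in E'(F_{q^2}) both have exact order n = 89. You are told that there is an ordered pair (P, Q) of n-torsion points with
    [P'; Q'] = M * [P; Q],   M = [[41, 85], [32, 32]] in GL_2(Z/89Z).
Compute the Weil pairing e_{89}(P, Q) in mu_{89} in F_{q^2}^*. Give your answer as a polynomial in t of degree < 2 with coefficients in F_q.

69077441247123 + 39529128377053*t

e_{89}(aP+bQ,cP+dQ) = e_{89}(P,Q)^(ad-bc); with (a,b,c,d)=(41,85,32,32) this gives the det-89 law.
Hence e(P,Q) = e(P',Q')^{39} where 39 = 16^{-1} mod 89.
Double-and-add over 1011001: 7-1 doublings, 4-1 additions; each step l_{T,T}/v_{2T} or l_{T,P'}/v at Q'+S for random S.
f_P(D_Q)/f_Q(D_P) = 46221100850113 + 55482124156225*t.
Hence e(P,Q) = 69077441247123 + 39529128377053*t in F_{80854241566081^2}^*.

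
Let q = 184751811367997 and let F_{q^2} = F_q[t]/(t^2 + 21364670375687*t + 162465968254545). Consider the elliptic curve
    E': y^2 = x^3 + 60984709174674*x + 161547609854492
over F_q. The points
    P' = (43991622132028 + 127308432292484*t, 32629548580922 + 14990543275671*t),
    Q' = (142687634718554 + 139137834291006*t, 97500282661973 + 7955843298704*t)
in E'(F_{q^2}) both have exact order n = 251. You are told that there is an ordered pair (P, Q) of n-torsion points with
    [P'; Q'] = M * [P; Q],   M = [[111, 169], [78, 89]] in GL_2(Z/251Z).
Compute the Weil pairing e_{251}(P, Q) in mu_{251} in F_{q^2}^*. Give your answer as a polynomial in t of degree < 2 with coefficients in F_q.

The 251-Weil pairing on E[251] over F_{184751811367997} is alternating-bilinear: e_{251}(P',Q') = e_{251}(P,Q)^det(M).
Hence e(P,Q) = e(P',Q')^{69} where 69 = 211^{-1} mod 251.
n = 251 = (11111011)_2 (8 bits, wt 7); accumulate f_{251,P'}(Q'+S)/f_{251,P'}(S) along the 7-step ladder.
Result: e(P',Q') = 123994882378794 + 174960111334143*t.
Thus e_{251}(P,Q) = 151448325779194 + 78813359029412*t.

151448325779194 + 78813359029412*t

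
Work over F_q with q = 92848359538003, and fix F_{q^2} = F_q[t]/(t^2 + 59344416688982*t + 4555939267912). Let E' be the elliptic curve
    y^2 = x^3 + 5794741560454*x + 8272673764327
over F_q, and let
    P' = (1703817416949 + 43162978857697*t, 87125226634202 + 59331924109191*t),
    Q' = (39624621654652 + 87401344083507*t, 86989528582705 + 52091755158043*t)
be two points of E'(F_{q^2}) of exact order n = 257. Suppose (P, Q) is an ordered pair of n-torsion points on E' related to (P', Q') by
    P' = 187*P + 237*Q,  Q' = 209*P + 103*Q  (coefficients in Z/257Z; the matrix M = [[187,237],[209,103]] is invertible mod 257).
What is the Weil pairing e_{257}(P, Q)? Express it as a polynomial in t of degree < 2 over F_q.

The 257-Weil pairing on E[257] over F_{92848359538003} is alternating-bilinear: e_{257}(P',Q') = e_{257}(P,Q)^det(M).
So e_{257}(P,Q) = e_{257}(P',Q')^{119}, since 54*119 = 1 mod 257.
Double-and-add over 100000001: 9-1 doublings, 2-1 additions; each step l_{T,T}/v_{2T} or l_{T,P'}/v at Q'+S for random S.
f_P(D_Q)/f_Q(D_P) = 34827396955725 + 58404150758160*t.
Thus e_{257}(P,Q) = 50687549445146 + 91514349783915*t.

50687549445146 + 91514349783915*t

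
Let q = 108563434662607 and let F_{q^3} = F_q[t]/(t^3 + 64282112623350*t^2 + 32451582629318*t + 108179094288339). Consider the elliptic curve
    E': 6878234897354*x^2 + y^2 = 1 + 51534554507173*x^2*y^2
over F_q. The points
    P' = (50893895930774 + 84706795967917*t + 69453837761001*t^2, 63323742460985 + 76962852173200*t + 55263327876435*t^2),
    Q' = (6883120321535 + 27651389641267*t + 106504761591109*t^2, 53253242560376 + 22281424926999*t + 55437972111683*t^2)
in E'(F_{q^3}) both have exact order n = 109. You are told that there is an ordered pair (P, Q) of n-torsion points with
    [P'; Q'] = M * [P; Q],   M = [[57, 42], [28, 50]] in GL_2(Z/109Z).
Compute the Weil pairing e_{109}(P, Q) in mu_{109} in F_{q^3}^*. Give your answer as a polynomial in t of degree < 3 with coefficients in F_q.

Since e_{109}(P,P)=e_{109}(Q,Q)=1 and e_{109}(Q,P)=e_{109}(P,Q)^{-1}, expanding e_{109}(57*P + 42*Q,28*P + 50*Q) leaves e(P,Q)^det(M).
det M = 57*50 - 42*28 = 1674 = 39 (mod 109); 39^{-1} = 14 (mod 109).
Edwards->Montgomery: u=(1+y)/(1-y), v=u/x -> 37946409150050v^2=u^3+60490102523425u^2+u; then x_W=15976778763197u+64017182232058: y^2=x^3+88882795078053*x+18183641357201.
Double-and-add over 1101101: 7-1 doublings, 5-1 additions; each step l_{T,T}/v_{2T} or l_{T,P'}/v at Q'+S for random S.
Result: e(P',Q') = 58964517707294 + 49209820781017*t + 51767491512705*t^2.
e_{109}(P,Q) = (58964517707294 + 49209820781017*t + 51767491512705*t^2)^{14} = 7538524465805 + 17459323559330*t + 37219972612830*t^2.

7538524465805 + 17459323559330*t + 37219972612830*t^2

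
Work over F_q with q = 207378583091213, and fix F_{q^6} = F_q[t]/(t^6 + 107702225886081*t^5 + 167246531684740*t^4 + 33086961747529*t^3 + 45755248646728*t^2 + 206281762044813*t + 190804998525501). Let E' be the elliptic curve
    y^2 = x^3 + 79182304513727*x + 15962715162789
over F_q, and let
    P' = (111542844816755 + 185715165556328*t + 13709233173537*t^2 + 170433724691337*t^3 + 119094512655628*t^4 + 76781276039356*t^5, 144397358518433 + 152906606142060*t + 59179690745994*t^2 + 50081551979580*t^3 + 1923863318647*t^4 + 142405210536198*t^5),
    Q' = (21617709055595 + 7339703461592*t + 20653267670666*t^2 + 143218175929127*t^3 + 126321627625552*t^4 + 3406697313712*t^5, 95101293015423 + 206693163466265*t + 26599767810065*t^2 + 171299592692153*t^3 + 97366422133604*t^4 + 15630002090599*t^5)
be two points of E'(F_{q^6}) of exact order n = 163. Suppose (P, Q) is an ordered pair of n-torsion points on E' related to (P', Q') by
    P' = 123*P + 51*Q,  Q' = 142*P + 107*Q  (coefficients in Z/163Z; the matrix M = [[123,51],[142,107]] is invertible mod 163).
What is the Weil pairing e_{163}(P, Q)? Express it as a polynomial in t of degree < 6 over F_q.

194814845903525 + 158203490726442*t + 144676987640104*t^2 + 168133523594976*t^3 + 12398318557928*t^4 + 111217621144682*t^5

Alternating bilinearity on E[163] (values in mu_{163} in F_{207378583091213^6}) gives e(P',Q') = e(P,Q)^det(M).
Inverting 51 mod 163: 16. Thus e_{163}(P,Q) = e(P',Q')^{16}.
Double-and-add over 10100011: 8-1 doublings, 4-1 additions; each step l_{T,T}/v_{2T} or l_{T,P'}/v at Q'+S for random S.
So e_{163}(P',Q') = 41063673777966 + 97509354648338*t + 143235152730166*t^2 + 115062327373546*t^3 + 121390498225576*t^4 + 69079904858310*t^5.
Hence e(P,Q) = 194814845903525 + 158203490726442*t + 144676987640104*t^2 + 168133523594976*t^3 + 12398318557928*t^4 + 111217621144682*t^5 in F_{207378583091213^6}^*.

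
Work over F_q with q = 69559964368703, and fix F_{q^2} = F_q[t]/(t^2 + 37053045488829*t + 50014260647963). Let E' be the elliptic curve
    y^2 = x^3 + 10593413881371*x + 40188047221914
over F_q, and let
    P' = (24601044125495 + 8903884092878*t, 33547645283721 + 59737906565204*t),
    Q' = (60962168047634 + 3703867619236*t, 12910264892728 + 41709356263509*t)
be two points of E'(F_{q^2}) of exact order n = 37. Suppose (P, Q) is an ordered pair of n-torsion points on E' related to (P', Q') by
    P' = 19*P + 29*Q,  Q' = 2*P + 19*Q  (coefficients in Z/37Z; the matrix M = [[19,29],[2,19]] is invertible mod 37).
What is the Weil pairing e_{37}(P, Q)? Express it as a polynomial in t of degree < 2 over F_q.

33791191050443 + 10072334422218*t

Alternating bilinearity on E[37] (values in mu_{37} in F_{69559964368703^2}) gives e(P',Q') = e(P,Q)^det(M).
det M = 19*19 - 29*2 = 303 = 7 (mod 37); 7^{-1} = 16 (mod 37).
Build f_{37,P'} and f_{37,Q'} via the 6-bit ladder of 37=100101_2; evaluate at shifted divisors; quotient in F_{69559964368703^2}.
Result: e(P',Q') = 42483964389587 + 38673390117701*t.
Hence e(P,Q) = 33791191050443 + 10072334422218*t in F_{69559964368703^2}^*.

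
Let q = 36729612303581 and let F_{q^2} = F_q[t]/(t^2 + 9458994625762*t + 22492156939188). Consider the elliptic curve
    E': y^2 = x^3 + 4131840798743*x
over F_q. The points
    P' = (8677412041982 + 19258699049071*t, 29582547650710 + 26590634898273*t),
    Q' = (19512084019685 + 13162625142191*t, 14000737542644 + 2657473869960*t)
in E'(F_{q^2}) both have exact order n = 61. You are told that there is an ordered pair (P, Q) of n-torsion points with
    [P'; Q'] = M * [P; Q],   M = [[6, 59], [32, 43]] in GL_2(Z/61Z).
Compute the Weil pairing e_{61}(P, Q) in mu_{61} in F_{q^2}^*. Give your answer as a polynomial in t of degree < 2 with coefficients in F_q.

e_{61} is bilinear + alternating on E[61], so e_{61}(6*P + 59*Q, 32*P + 43*Q) = e_{61}(P,Q)^(6*43-59*32).
det(M) mod 61 = 17; its inverse in (Z/61)^* is 18 (check: 17*18 mod 61 = 1).
6-bit Miller (111101) on E'/F_{36729612303581} with a'=4131840798743, b'=0: accumulate tangent/chord ratios at Q'+S and P'+S'.
Result: e(P',Q') = 13373054754956 + 14259053577747*t.
e_{61}(P,Q) = (13373054754956 + 14259053577747*t)^{18} = 20647014793003 + 36272823988718*t.

20647014793003 + 36272823988718*t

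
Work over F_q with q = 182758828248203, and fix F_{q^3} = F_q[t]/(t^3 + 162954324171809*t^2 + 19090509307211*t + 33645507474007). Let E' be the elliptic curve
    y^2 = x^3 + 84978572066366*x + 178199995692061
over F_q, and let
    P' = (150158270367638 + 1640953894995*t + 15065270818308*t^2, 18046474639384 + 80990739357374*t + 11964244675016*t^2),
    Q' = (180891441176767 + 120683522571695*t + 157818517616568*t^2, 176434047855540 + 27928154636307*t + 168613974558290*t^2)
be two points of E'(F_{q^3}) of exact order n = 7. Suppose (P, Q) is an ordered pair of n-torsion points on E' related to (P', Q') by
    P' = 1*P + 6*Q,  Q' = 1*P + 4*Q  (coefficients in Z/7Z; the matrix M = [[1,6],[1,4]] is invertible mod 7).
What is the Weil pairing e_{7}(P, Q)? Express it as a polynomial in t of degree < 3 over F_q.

122837570136471 + 85613911256543*t + 20536786297403*t^2

Since e_{7}(P,P)=e_{7}(Q,Q)=1 and e_{7}(Q,P)=e_{7}(P,Q)^{-1}, expanding e_{7}(1*P + 6*Q,1*P + 4*Q) leaves e(P,Q)^det(M).
Hence e(P,Q) = e(P',Q')^{3} where 3 = 5^{-1} mod 7.
3-bit Miller (111) on E'/F_{182758828248203} with a'=84978572066366, b'=178199995692061: accumulate tangent/chord ratios at Q'+S and P'+S'.
Result: e(P',Q') = 39761102356709 + 94450999401611*t + 85299430360378*t^2.
(39761102356709 + 94450999401611*t + 85299430360378*t^2)^{3} mod (182758828248203,f) = 122837570136471 + 85613911256543*t + 20536786297403*t^2.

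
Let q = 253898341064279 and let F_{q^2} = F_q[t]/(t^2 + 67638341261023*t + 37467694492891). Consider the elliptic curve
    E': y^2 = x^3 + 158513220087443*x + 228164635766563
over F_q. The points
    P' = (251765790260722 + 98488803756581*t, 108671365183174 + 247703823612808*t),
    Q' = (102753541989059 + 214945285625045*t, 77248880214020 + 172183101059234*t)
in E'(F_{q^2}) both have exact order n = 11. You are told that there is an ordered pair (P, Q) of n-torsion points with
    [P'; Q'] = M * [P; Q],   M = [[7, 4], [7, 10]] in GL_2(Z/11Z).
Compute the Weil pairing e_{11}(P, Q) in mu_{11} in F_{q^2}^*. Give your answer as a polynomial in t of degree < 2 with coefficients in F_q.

152584927312142 + 253480472788720*t

e_{11} is bilinear + alternating on E[11], so e_{11}(7*P + 4*Q, 7*P + 10*Q) = e_{11}(P,Q)^(7*10-4*7).
So e_{11}(P,Q) = e_{11}(P',Q')^{5}, since 9*5 = 1 mod 11.
Run Miller on y^2=x^3+158513220087443*x+228164635766563 over F_{253898341064279}: ladder 1011 (4 bits); e = f_P(D_Q)/f_Q(D_P).
Miller gives e_{11}(P',Q') = 179769428030682 + 221712270709112*t in F_{253898341064279^2}.
Thus e_{11}(P,Q) = 152584927312142 + 253480472788720*t.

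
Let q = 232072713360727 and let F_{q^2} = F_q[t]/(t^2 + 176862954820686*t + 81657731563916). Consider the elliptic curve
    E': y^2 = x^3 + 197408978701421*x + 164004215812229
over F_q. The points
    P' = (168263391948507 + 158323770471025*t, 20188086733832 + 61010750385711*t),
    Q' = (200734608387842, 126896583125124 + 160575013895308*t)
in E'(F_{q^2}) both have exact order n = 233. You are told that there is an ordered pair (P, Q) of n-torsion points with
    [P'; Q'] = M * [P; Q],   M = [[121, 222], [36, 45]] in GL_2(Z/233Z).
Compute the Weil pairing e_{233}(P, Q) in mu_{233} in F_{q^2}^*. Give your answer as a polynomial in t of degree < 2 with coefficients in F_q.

Under M = [[121,222],[36,45]] in GL_2(Z/233), e_{233}(P',Q') = e_{233}(P,Q)^(121*45-222*36 mod 233).
121*45 - 222*36 = -2547; reduced mod 233: det = 16, inverse 102.
8-bit Miller (11101001) on E'/F_{232072713360727} with a'=197408978701421, b'=164004215812229: accumulate tangent/chord ratios at Q'+S and P'+S'.
So e_{233}(P',Q') = 132844939955567 + 108923776530313*t.
Raise to 102: e(P,Q) = 98552359259679 + 203855603539017*t in mu_{233}.

98552359259679 + 203855603539017*t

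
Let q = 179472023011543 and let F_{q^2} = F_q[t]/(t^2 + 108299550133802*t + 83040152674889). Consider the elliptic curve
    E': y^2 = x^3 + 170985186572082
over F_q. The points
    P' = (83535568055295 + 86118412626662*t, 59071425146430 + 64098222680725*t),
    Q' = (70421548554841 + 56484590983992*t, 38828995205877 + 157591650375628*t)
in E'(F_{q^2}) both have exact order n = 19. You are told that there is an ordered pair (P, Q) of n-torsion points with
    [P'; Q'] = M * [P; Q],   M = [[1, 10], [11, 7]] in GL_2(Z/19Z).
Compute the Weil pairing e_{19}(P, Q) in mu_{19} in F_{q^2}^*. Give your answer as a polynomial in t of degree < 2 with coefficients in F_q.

Since e_{19}(P,P)=e_{19}(Q,Q)=1 and e_{19}(Q,P)=e_{19}(P,Q)^{-1}, expanding e_{19}(1*P + 10*Q,11*P + 7*Q) leaves e(P,Q)^det(M).
det(M) mod 19 = 11; its inverse in (Z/19)^* is 7 (check: 11*7 mod 19 = 1).
n = 19 = (10011)_2 (5 bits, wt 3); accumulate f_{19,P'}(Q'+S)/f_{19,P'}(S) along the 4-step ladder.
The quotient is 20408421816652 + 38588303989035*t.
Raise to 7: e(P,Q) = 167904998257173 + 104419424495933*t in mu_{19}.

167904998257173 + 104419424495933*t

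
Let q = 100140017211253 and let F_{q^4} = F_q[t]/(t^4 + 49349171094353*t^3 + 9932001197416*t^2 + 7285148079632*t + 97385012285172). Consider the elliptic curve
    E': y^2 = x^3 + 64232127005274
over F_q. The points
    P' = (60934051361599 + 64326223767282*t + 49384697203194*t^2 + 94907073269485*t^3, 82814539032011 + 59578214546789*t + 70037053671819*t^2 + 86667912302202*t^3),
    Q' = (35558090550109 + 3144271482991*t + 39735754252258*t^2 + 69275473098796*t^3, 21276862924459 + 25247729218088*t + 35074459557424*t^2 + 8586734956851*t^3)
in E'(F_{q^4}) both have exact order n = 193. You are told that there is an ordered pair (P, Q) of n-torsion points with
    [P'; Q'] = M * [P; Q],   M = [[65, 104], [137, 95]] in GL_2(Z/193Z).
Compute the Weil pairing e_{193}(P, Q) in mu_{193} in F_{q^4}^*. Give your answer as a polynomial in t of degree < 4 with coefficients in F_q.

e_{193}(aP+bQ,cP+dQ) = e_{193}(P,Q)^(ad-bc); with (a,b,c,d)=(65,104,137,95) this gives the det-193 law.
det(M) mod 193 = 33; its inverse in (Z/193)^* is 117 (check: 33*117 mod 193 = 1).
Miller loop for e_{193} over F_{100140017211253^4}: bits of 193 = 11000001; 7 double steps + 2 add steps, l/v at each.
e_{193}(P',Q') = 35772781334389 + 95232878148378*t + 83395184000901*t^2 + 60329827492016*t^3.
(35772781334389 + 95232878148378*t + 83395184000901*t^2 + 60329827492016*t^3)^{117} mod (100140017211253,f) = 52865070162301 + 15588604136536*t + 56068482987454*t^2 + 7215491318075*t^3.

52865070162301 + 15588604136536*t + 56068482987454*t^2 + 7215491318075*t^3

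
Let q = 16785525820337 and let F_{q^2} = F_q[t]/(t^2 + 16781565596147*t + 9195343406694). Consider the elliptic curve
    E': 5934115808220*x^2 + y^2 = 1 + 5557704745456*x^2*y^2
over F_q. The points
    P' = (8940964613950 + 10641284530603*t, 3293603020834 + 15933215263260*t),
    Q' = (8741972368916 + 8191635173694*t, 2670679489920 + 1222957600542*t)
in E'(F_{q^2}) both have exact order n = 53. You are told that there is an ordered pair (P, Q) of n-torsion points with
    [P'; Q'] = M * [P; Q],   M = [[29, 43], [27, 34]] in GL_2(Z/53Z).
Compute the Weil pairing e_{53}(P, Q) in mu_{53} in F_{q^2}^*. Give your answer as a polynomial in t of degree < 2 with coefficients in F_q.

11837127556247 + 11361658620364*t

The 53-Weil pairing on E[53] over F_{16785525820337} is alternating-bilinear: e_{53}(P',Q') = e_{53}(P,Q)^det(M).
det(M) mod 53 = 37; its inverse in (Z/53)^* is 43 (check: 37*43 mod 53 = 1).
Edwards->Montgomery: u=(1+y)/(1-y), v=u/x -> 2278875406236v^2=u^3+2753637413776u^2+u; then x_W=94102765691u+13105653972504: y^2=x^3+2369691852549*x+11738479332249.
Miller loop for e_{53} over F_{16785525820337^2}: bits of 53 = 110101; 5 double steps + 3 add steps, l/v at each.
Result: e(P',Q') = 7470182256050 + 4991062771966*t.
Thus e_{53}(P,Q) = 11837127556247 + 11361658620364*t.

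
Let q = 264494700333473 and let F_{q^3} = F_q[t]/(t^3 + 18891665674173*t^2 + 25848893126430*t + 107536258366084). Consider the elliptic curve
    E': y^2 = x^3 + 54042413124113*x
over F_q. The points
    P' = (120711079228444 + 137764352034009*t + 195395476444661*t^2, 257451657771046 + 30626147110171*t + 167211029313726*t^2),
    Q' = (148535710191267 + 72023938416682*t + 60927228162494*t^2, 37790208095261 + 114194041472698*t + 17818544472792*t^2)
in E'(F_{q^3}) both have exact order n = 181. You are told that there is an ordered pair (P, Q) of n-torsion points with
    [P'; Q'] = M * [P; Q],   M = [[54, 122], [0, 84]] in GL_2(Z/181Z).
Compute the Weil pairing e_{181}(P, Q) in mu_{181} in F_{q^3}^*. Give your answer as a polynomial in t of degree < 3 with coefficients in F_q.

e_{181} is bilinear + alternating on E[181], so e_{181}(54*P + 122*Q, 84*Q) = e_{181}(P,Q)^(54*84-122*0).
Inverting 11 mod 181: 33. Thus e_{181}(P,Q) = e(P',Q')^{33}.
n = 181 = (10110101)_2 (8 bits, wt 5); accumulate f_{181,P'}(Q'+S)/f_{181,P'}(S) along the 7-step ladder.
f_P(D_Q)/f_Q(D_P) = 149696275635176 + 215304262458117*t + 49909371447548*t^2.
e_{181}(P,Q) = (149696275635176 + 215304262458117*t + 49909371447548*t^2)^{33} = 228761536852825 + 155704379455584*t + 169339423780873*t^2.

228761536852825 + 155704379455584*t + 169339423780873*t^2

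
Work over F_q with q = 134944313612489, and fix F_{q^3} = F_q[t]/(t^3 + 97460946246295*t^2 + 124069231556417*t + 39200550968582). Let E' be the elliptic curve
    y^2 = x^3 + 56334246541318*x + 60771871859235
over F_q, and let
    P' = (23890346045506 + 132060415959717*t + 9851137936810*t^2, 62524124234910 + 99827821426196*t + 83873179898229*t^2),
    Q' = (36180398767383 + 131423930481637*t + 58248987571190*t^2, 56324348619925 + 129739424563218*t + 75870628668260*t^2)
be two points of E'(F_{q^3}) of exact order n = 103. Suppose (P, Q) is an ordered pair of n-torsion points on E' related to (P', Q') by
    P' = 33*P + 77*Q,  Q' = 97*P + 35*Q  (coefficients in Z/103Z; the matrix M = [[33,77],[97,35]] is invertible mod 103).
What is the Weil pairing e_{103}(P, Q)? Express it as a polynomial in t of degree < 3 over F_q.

112991385953028 + 65978173653734*t + 9678725039871*t^2

Under M = [[33,77],[97,35]] in GL_2(Z/103), e_{103}(P',Q') = e_{103}(P,Q)^(33*35-77*97 mod 103).
det M = 33*35 - 77*97 = -6314 = 72 (mod 103); 72^{-1} = 93 (mod 103).
Miller loop for e_{103} over F_{134944313612489^3}: bits of 103 = 1100111; 6 double steps + 4 add steps, l/v at each.
So e_{103}(P',Q') = 134683803072091 + 80278491233073*t + 84669401572232*t^2.
Hence e(P,Q) = 112991385953028 + 65978173653734*t + 9678725039871*t^2 in F_{134944313612489^3}^*.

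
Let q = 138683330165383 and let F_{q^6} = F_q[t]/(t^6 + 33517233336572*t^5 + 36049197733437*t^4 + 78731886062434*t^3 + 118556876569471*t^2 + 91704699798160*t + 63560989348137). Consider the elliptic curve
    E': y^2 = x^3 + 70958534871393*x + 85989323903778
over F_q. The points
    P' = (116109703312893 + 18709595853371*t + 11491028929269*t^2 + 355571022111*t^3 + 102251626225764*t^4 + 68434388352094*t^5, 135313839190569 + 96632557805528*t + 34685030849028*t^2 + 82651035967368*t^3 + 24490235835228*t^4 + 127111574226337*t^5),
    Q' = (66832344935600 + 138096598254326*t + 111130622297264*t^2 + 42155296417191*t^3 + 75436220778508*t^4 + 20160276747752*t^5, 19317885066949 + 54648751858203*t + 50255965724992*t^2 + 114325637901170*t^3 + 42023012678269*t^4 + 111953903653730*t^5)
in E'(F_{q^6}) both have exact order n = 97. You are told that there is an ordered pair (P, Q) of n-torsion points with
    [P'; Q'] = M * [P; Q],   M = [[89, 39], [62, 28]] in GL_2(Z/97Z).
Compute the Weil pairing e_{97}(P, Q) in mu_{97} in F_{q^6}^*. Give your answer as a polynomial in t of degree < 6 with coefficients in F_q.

40426979565215 + 72657544235023*t + 89489284994251*t^2 + 1709078493165*t^3 + 97008872662634*t^4 + 4826225982709*t^5

Under M = [[89,39],[62,28]] in GL_2(Z/97), e_{97}(P',Q') = e_{97}(P,Q)^(89*28-39*62 mod 97).
89*28 - 39*62 = 74; reduced mod 97: det = 74, inverse 59.
7-bit Miller (1100001) on E'/F_{138683330165383} with a'=70958534871393, b'=85989323903778: accumulate tangent/chord ratios at Q'+S and P'+S'.
The quotient is 61884592475525 + 9337362870637*t + 106876311363265*t^2 + 123474583280370*t^3 + 111290840672341*t^4 + 40280425538683*t^5.
(61884592475525 + 9337362870637*t + 106876311363265*t^2 + 123474583280370*t^3 + 111290840672341*t^4 + 40280425538683*t^5)^{59} mod (138683330165383,f) = 40426979565215 + 72657544235023*t + 89489284994251*t^2 + 1709078493165*t^3 + 97008872662634*t^4 + 4826225982709*t^5.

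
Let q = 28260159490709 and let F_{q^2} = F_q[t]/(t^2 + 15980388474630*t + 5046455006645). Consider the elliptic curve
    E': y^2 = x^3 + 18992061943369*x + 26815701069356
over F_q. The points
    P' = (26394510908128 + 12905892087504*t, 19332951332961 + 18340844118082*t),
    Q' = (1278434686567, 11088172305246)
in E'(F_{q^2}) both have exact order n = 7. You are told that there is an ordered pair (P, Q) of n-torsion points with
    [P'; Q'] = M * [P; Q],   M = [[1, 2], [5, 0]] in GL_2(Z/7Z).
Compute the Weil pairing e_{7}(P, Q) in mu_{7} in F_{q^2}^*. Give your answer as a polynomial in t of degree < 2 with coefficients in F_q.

Under M = [[1,2],[5,0]] in GL_2(Z/7), e_{7}(P',Q') = e_{7}(P,Q)^(1*0-2*5 mod 7).
1*0 - 2*5 = -10; reduced mod 7: det = 4, inverse 2.
3-bit Miller (111) on E'/F_{28260159490709} with a'=18992061943369, b'=26815701069356: accumulate tangent/chord ratios at Q'+S and P'+S'.
The quotient is 4707763760057 + 21879881135500*t.
Hence e(P,Q) = 1928001271291 + 533433573794*t in F_{28260159490709^2}^*.

1928001271291 + 533433573794*t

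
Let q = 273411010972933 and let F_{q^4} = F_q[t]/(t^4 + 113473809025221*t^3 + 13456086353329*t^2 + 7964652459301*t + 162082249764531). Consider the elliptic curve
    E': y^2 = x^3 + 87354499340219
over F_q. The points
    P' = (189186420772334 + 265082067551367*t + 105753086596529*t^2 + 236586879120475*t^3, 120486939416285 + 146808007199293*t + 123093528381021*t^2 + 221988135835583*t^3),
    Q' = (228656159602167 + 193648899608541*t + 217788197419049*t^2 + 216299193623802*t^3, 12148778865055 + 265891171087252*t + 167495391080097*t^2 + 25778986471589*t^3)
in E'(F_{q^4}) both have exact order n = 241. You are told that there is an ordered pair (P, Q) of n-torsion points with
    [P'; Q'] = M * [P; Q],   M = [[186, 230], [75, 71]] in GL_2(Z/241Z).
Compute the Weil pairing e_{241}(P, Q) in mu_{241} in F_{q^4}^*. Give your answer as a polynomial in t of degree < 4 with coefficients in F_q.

257019807649245 + 159839327672855*t + 19158957718396*t^2 + 97982941567317*t^3

e_{241} is bilinear + alternating on E[241], so e_{241}(186*P + 230*Q, 75*P + 71*Q) = e_{241}(P,Q)^(186*71-230*75).
Hence e(P,Q) = e(P',Q')^{191} where 191 = 53^{-1} mod 241.
Build f_{241,P'} and f_{241,Q'} via the 8-bit ladder of 241=11110001_2; evaluate at shifted divisors; quotient in F_{273411010972933^4}.
Miller gives e_{241}(P',Q') = 21753621151807 + 142593198041518*t + 6088808883603*t^2 + 8638496544567*t^3 in F_{273411010972933^4}.
Thus e_{241}(P,Q) = 257019807649245 + 159839327672855*t + 19158957718396*t^2 + 97982941567317*t^3.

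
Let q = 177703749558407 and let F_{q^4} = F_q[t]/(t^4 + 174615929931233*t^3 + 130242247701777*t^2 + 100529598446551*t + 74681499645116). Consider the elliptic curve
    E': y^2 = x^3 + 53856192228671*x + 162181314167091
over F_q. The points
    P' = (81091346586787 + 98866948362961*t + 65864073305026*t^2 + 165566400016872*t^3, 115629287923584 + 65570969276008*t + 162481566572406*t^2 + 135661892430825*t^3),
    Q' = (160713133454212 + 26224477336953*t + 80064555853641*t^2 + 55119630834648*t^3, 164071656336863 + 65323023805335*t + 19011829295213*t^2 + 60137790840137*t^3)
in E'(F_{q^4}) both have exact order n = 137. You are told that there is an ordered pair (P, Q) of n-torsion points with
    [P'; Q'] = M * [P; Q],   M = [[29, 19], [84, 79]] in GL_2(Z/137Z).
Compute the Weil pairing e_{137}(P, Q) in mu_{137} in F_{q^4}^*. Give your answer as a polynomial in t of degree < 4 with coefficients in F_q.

e_{137} is bilinear + alternating on E[137], so e_{137}(29*P + 19*Q, 84*P + 79*Q) = e_{137}(P,Q)^(29*79-19*84).
So e_{137}(P,Q) = e_{137}(P',Q')^{96}, since 10*96 = 1 mod 137.
Double-and-add over 10001001: 8-1 doublings, 3-1 additions; each step l_{T,T}/v_{2T} or l_{T,P'}/v at Q'+S for random S.
Miller gives e_{137}(P',Q') = 84159797964165 + 7609473766167*t + 153607345756109*t^2 + 74201748838207*t^3 in F_{177703749558407^4}.
Raise to 96: e(P,Q) = 156752622949424 + 6944499385565*t + 140022189827474*t^2 + 172922641321106*t^3 in mu_{137}.

156752622949424 + 6944499385565*t + 140022189827474*t^2 + 172922641321106*t^3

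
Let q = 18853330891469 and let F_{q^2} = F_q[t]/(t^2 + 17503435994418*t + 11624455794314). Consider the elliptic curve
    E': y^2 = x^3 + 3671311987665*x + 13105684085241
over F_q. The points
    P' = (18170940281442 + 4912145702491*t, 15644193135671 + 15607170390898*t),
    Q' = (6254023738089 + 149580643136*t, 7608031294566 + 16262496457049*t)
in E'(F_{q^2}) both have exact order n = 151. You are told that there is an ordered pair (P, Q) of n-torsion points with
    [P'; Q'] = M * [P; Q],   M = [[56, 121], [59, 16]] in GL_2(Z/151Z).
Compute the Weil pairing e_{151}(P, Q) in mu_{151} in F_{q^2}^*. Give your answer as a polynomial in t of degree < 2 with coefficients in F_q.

6356110333974 + 9876594106218*t

Alternating bilinearity on E[151] (values in mu_{151} in F_{18853330891469^2}) gives e(P',Q') = e(P,Q)^det(M).
56*16 - 121*59 = -6243; reduced mod 151: det = 99, inverse 90.
8-bit Miller (10010111) on E'/F_{18853330891469} with a'=3671311987665, b'=13105684085241: accumulate tangent/chord ratios at Q'+S and P'+S'.
e_{151}(P',Q') = 5615350757408 + 17494119171804*t.
Hence e(P,Q) = 6356110333974 + 9876594106218*t in F_{18853330891469^2}^*.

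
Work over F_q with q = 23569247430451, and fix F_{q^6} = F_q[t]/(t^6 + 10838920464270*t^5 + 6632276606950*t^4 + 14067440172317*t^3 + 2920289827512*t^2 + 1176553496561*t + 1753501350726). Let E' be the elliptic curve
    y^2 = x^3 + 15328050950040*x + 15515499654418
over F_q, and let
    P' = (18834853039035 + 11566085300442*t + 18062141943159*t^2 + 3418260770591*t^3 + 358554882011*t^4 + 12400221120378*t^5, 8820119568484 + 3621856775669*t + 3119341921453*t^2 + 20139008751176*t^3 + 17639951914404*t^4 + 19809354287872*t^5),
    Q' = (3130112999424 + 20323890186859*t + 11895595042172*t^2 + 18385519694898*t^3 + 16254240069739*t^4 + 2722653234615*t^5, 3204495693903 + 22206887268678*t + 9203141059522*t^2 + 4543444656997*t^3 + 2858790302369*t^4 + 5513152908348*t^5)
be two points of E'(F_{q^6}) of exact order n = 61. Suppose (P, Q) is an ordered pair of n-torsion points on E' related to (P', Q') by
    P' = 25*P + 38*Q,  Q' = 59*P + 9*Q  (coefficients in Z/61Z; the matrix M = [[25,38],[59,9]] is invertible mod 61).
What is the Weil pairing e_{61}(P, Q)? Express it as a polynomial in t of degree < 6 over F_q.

20950283668571 + 9807701496878*t + 2174797062100*t^2 + 11053387132439*t^3 + 22974931435286*t^4 + 11446493433998*t^5

Alternating bilinearity on E[61] (values in mu_{61} in F_{23569247430451^6}) gives e(P',Q') = e(P,Q)^det(M).
Hence e(P,Q) = e(P',Q')^{15} where 15 = 57^{-1} mod 61.
Double-and-add over 111101: 6-1 doublings, 5-1 additions; each step l_{T,T}/v_{2T} or l_{T,P'}/v at Q'+S for random S.
f_P(D_Q)/f_Q(D_P) = 4755474065509 + 10995149055076*t + 1740550510706*t^2 + 3283925111950*t^3 + 5166029956101*t^4 + 16709911422733*t^5.
Finally e_{61}(P,Q) = 20950283668571 + 9807701496878*t + 2174797062100*t^2 + 11053387132439*t^3 + 22974931435286*t^4 + 11446493433998*t^5.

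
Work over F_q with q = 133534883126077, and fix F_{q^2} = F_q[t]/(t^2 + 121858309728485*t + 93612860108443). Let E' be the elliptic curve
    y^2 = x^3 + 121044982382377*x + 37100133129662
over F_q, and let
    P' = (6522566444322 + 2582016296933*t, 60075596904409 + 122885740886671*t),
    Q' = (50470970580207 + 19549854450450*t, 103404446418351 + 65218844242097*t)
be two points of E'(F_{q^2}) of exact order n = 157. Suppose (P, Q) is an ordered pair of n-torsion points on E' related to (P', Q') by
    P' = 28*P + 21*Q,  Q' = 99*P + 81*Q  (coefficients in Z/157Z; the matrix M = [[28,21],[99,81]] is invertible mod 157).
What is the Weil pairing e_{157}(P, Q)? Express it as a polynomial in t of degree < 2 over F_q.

Alternating bilinearity on E[157] (values in mu_{157} in F_{133534883126077^2}) gives e(P',Q') = e(P,Q)^det(M).
Hence e(P,Q) = e(P',Q')^{54} where 54 = 32^{-1} mod 157.
Miller loop for e_{157} over F_{133534883126077^2}: bits of 157 = 10011101; 7 double steps + 4 add steps, l/v at each.
So e_{157}(P',Q') = 31121636718773 + 71166226111729*t.
Thus e_{157}(P,Q) = 111598267648883 + 122785613748106*t.

111598267648883 + 122785613748106*t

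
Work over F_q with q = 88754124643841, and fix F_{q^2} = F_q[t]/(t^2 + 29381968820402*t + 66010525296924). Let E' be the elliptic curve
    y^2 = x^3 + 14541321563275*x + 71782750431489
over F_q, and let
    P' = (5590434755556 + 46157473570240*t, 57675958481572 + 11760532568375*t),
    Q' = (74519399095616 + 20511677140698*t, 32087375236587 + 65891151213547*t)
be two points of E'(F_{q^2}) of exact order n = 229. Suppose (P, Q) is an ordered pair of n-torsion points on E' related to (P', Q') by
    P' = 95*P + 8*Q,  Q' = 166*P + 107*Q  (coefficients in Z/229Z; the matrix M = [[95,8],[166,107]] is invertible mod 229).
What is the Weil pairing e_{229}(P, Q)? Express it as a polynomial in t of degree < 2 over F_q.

The 229-Weil pairing on E[229] over F_{88754124643841} is alternating-bilinear: e_{229}(P',Q') = e_{229}(P,Q)^det(M).
So e_{229}(P,Q) = e_{229}(P',Q')^{95}, since 135*95 = 1 mod 229.
Run Miller on y^2=x^3+14541321563275*x+71782750431489 over F_{88754124643841}: ladder 11100101 (8 bits); e = f_P(D_Q)/f_Q(D_P).
Miller gives e_{229}(P',Q') = 36332814802644 + 75059253469172*t in F_{88754124643841^2}.
Hence e(P,Q) = 54246574129297 + 65665802780451*t in F_{88754124643841^2}^*.

54246574129297 + 65665802780451*t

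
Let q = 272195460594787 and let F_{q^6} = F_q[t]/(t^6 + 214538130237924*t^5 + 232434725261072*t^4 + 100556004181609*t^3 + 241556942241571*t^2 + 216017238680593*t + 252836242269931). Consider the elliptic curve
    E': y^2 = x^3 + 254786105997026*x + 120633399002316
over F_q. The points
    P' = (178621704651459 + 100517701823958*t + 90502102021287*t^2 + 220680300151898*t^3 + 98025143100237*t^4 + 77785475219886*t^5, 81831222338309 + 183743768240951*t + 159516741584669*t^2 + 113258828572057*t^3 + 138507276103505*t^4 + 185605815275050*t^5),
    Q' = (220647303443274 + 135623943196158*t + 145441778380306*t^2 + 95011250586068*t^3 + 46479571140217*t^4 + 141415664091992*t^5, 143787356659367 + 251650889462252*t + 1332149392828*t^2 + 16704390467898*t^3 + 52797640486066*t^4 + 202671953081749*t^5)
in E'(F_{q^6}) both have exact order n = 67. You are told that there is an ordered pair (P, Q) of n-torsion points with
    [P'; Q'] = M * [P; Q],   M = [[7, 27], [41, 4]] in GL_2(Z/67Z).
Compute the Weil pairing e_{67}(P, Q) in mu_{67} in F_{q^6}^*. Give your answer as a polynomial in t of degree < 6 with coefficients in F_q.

181246535474683 + 233151561340551*t + 240370710786789*t^2 + 162807659783481*t^3 + 168999346226734*t^4 + 46110055754844*t^5

e_{67} is bilinear + alternating on E[67], so e_{67}(7*P + 27*Q, 41*P + 4*Q) = e_{67}(P,Q)^(7*4-27*41).
Hence e(P,Q) = e(P',Q')^{19} where 19 = 60^{-1} mod 67.
n = 67 = (1000011)_2 (7 bits, wt 3); accumulate f_{67,P'}(Q'+S)/f_{67,P'}(S) along the 6-step ladder.
Result: e(P',Q') = 139354084363426 + 226793782784790*t + 261680423047187*t^2 + 190472504560739*t^3 + 184631533298117*t^4 + 166654294959030*t^5.
(139354084363426 + 226793782784790*t + 261680423047187*t^2 + 190472504560739*t^3 + 184631533298117*t^4 + 166654294959030*t^5)^{19} mod (272195460594787,f) = 181246535474683 + 233151561340551*t + 240370710786789*t^2 + 162807659783481*t^3 + 168999346226734*t^4 + 46110055754844*t^5.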